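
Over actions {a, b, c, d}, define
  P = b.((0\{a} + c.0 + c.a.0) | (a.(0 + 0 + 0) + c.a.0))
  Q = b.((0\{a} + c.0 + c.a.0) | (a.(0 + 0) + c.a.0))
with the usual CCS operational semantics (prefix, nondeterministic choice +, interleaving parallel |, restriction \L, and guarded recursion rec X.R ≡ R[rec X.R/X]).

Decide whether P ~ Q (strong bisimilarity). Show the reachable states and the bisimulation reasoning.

P ~ Q

LTS(P): 13 reachable states
  s0 = b.((0\{a} + c.0 + c.a.0) | (a.(0 + 0 + 0) + c.a.0)) | -b-> s1
  s1 = (0\{a} + c.0 + c.a.0) | (a.(0 + 0 + 0) + c.a.0) | -a-> s2, -c-> s3, -c-> s4, -c-> s5
  s2 = (0\{a} + c.0 + c.a.0) | (0 + 0 + 0) | -c-> s6, -c-> s7
  s3 = (0\{a} + c.0 + c.a.0) | a.0 | -a-> s8, -c-> s10, -c-> s9
  s4 = 0 | (a.(0 + 0 + 0) + c.a.0) | -a-> s6, -c-> s9
  s5 = a.0 | (a.(0 + 0 + 0) + c.a.0) | -a-> s4, -a-> s7, -c-> s10
  s6 = 0 | (0 + 0 + 0) | ·
  s7 = a.0 | (0 + 0 + 0) | -a-> s6
  s8 = (0\{a} + c.0 + c.a.0) | 0 | -c-> s11, -c-> s12
  s9 = 0 | a.0 | -a-> s11
  s10 = a.0 | a.0 | -a-> s12, -a-> s9
  s11 = 0 | 0 | ·
  s12 = a.0 | 0 | -a-> s11
LTS(Q): 13 reachable states
  t0 = b.((0\{a} + c.0 + c.a.0) | (a.(0 + 0) + c.a.0)) | -b-> t1
  t1 = (0\{a} + c.0 + c.a.0) | (a.(0 + 0) + c.a.0) | -a-> t2, -c-> t3, -c-> t4, -c-> t5
  t2 = (0\{a} + c.0 + c.a.0) | (0 + 0) | -c-> t6, -c-> t7
  t3 = (0\{a} + c.0 + c.a.0) | a.0 | -a-> t8, -c-> t10, -c-> t9
  t4 = 0 | (a.(0 + 0) + c.a.0) | -a-> t6, -c-> t9
  t5 = a.0 | (a.(0 + 0) + c.a.0) | -a-> t4, -a-> t7, -c-> t10
  t6 = 0 | (0 + 0) | ·
  t7 = a.0 | (0 + 0) | -a-> t6
  t8 = (0\{a} + c.0 + c.a.0) | 0 | -c-> t11, -c-> t12
  t9 = 0 | a.0 | -a-> t11
  t10 = a.0 | a.0 | -a-> t12, -a-> t9
  t11 = 0 | 0 | ·
  t12 = a.0 | 0 | -a-> t11
Bisimilarity quotient blocks:
  B0 = {s0, t0}
  B1 = {s1, t1}
  B2 = {s2, s8, t2, t8}
  B3 = {s12, s7, s9, t12, t7, t9}
  B4 = {s11, s6, t11, t6}
  B5 = {s5, t5}
  B6 = {s10, t10}
  B7 = {s4, t4}
  B8 = {s3, t3}
s0 ∈ B0, t0 ∈ B0 → same block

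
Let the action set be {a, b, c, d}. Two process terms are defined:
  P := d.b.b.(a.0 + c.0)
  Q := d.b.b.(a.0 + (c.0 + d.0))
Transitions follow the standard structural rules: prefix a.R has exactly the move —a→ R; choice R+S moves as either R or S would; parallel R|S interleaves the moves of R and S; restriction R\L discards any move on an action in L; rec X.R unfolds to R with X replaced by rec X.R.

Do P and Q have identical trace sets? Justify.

traces(P) ≠ traces(Q) — witness ⟨dbbd⟩

Reachable graph of P (5 states):
  p0 = d.b.b.(a.0 + c.0) has moves ··d··> p1
  p1 = b.b.(a.0 + c.0) has moves ··b··> p2
  p2 = b.(a.0 + c.0) has moves ··b··> p3
  p3 = a.0 + c.0 has moves ··a··> p4, ··c··> p4
  p4 = 0 has moves ·
Reachable graph of Q (5 states):
  q0 = d.b.b.(a.0 + (c.0 + d.0)) has moves ··d··> q1
  q1 = b.b.(a.0 + (c.0 + d.0)) has moves ··b··> q2
  q2 = b.(a.0 + (c.0 + d.0)) has moves ··b··> q3
  q3 = a.0 + (c.0 + d.0) has moves ··a··> q4, ··c··> q4, ··d··> q4
  q4 = 0 has moves ·
Executing dbbd from Q (initial set {q0}):
  step 1 (d): {q1}
  step 2 (b): {q2}
  step 3 (b): {q3}
  step 4 (d): {q4}
  ✓ Q
Executing dbbd from P (initial set {p0}):
  step 1 (d): {p1}
  step 2 (b): {p2}
  step 3 (b): {p3}
  step 4 (d): ∅ (P stuck)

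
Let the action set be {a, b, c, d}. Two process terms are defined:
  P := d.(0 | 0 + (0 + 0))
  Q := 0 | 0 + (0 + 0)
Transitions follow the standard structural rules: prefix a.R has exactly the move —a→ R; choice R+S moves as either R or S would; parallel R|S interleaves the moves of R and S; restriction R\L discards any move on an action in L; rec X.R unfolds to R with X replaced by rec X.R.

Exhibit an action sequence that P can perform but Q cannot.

d

Reachable graph of P (2 states):
  p0 = d.(0 | 0 + (0 + 0)) has moves ··d··> p1
  p1 = 0 | 0 + (0 + 0) has moves ·
Reachable graph of Q (1 states):
  q0 = 0 | 0 + (0 + 0) has moves ·
Run σ = ⟨d⟩ on P: start {p0}
  [1] d ⇒ {p1}
  P completes σ.
Run σ = ⟨d⟩ on Q: start {q0}
  [1] d ⇒ ∅  — Q cannot continue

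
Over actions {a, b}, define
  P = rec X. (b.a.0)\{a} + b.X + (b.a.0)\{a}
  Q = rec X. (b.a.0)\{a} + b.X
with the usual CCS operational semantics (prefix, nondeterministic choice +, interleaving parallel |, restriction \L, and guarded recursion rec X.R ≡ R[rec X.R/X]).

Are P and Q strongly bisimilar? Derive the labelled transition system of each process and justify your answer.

P's transition system — 2 states:
  u0 = rec X. (b.a.0)\{a} + b.X + (b.a.0)\{a} | -b-> u0, -b-> u1
  u1 = (a.0)\{a} | stopped
Q's transition system — 2 states:
  v0 = rec X. (b.a.0)\{a} + b.X | -b-> v0, -b-> v1
  v1 = (a.0)\{a} | stopped
Partition-refinement fixed point:
  B0 = {u0, v0}
  B1 = {u1, v1}
u0 ∈ B0, v0 ∈ B0 → same block

bisimilar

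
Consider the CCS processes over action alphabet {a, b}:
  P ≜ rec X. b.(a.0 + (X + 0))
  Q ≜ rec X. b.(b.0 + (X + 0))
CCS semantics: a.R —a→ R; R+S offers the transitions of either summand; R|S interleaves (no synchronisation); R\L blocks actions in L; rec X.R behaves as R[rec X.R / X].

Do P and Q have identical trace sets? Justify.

LTS(P): 3 reachable states
  m0 = rec X. b.(a.0 + (X + 0)) → =b=> m1
  m1 = a.0 + ((rec X. b.(a.0 + (X + 0))) + 0) → =a=> m2, =b=> m1
  m2 = 0 → stopped
LTS(Q): 3 reachable states
  n0 = rec X. b.(b.0 + (X + 0)) → =b=> n1
  n1 = b.0 + ((rec X. b.(b.0 + (X + 0))) + 0) → =b=> n1, =b=> n2
  n2 = 0 → stopped
Executing ba from P (initial set {m0}):
  after b @ step 1: {m1}
  after a @ step 2: {m2}
  P completes σ.
Executing ba from Q (initial set {n0}):
  after b @ step 1: {n1}
  after a @ step 2: no successor for Q

trace-distinct — witness ⟨ba⟩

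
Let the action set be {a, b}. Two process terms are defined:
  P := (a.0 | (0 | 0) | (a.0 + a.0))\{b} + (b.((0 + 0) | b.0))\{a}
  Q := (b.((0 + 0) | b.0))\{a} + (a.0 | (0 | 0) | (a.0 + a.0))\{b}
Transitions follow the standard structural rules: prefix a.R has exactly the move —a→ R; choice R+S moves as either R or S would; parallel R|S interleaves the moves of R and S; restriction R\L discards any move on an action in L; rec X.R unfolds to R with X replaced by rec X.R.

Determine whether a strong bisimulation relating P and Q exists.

P ~ Q

LTS(P): 6 reachable states
  u0 = (a.0 | (0 | 0) | (a.0 + a.0))\{b} + (b.((0 + 0) | b.0))\{a} | --a--▸ u1, --a--▸ u2, --b--▸ u3
  u1 = (0 | (0 | 0) | (a.0 + a.0))\{b} | --a--▸ u4
  u2 = (a.0 | (0 | 0) | 0)\{b} | --a--▸ u4
  u3 = ((0 + 0) | b.0)\{a} | --b--▸ u5
  u4 = (0 | (0 | 0) | 0)\{b} | (no moves)
  u5 = ((0 + 0) | 0)\{a} | (no moves)
LTS(Q): 6 reachable states
  v0 = (b.((0 + 0) | b.0))\{a} + (a.0 | (0 | 0) | (a.0 + a.0))\{b} | --a--▸ v1, --a--▸ v2, --b--▸ v3
  v1 = (0 | (0 | 0) | (a.0 + a.0))\{b} | --a--▸ v4
  v2 = (a.0 | (0 | 0) | 0)\{b} | --a--▸ v4
  v3 = ((0 + 0) | b.0)\{a} | --b--▸ v5
  v4 = (0 | (0 | 0) | 0)\{b} | (no moves)
  v5 = ((0 + 0) | 0)\{a} | (no moves)
Coarsest stable partition (strong bisimilarity classes):
  B0 = {u0, v0}
  B1 = {u3, v3}
  B2 = {u4, u5, v4, v5}
  B3 = {u1, u2, v1, v2}
u0 ∈ B0, v0 ∈ B0 → same block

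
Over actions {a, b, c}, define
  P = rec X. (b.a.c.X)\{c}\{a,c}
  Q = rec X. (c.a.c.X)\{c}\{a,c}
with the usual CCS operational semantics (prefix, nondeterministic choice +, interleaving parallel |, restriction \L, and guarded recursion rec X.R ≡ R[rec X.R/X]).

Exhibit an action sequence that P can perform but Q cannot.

b

LTS(P): 2 reachable states
  u0 = rec X. (b.a.c.X)\{c}\{a,c} ⊢ --b--▸ u1
  u1 = (a.c.(rec X. (b.a.c.X)\{c}\{a,c}))\{c}\{a,c} ⊢ stopped
LTS(Q): 1 reachable states
  v0 = rec X. (c.a.c.X)\{c}\{a,c} ⊢ stopped
Trace ⟨b⟩ through P, begin at {u0}:
  step 1 (b): {u1}
  P completes σ.
Trace ⟨b⟩ through Q, begin at {v0}:
  step 1 (b): ∅  — Q cannot continue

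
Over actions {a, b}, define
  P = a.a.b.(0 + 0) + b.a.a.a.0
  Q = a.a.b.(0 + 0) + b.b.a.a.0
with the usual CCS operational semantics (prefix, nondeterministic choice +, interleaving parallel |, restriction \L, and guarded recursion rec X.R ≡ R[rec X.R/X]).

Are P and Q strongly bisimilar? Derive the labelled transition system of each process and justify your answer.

P ≁ Q

P's transition system — 8 states:
  s0 = a.a.b.(0 + 0) + b.a.a.a.0 → --a--▸ s1, --b--▸ s2
  s1 = a.b.(0 + 0) → --a--▸ s3
  s2 = a.a.a.0 → --a--▸ s4
  s3 = b.(0 + 0) → --b--▸ s5
  s4 = a.a.0 → --a--▸ s6
  s5 = 0 + 0 → (no moves)
  s6 = a.0 → --a--▸ s7
  s7 = 0 → (no moves)
Q's transition system — 8 states:
  t0 = a.a.b.(0 + 0) + b.b.a.a.0 → --a--▸ t1, --b--▸ t2
  t1 = a.b.(0 + 0) → --a--▸ t3
  t2 = b.a.a.0 → --b--▸ t4
  t3 = b.(0 + 0) → --b--▸ t5
  t4 = a.a.0 → --a--▸ t6
  t5 = 0 + 0 → (no moves)
  t6 = a.0 → --a--▸ t7
  t7 = 0 → (no moves)
Partition-refinement fixed point:
  B0 = {s0}
  B1 = {s2}
  B2 = {s4, t4}
  B3 = {s6, t6}
  B4 = {s5, s7, t5, t7}
  B5 = {s1, t1}
  B6 = {s3, t3}
  B7 = {t0}
  B8 = {t2}
s0 ∈ B0, t0 ∈ B7 → different blocks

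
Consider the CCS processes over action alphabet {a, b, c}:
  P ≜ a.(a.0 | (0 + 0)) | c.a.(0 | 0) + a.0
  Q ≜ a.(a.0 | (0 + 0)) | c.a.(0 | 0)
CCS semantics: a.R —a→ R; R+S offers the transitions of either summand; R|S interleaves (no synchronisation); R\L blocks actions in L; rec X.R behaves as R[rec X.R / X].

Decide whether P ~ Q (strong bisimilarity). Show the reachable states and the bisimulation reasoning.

P ≁ Q

LTS(P): 10 reachable states
  s0 = a.(a.0 | (0 + 0)) | c.a.(0 | 0) + a.0 :: —a→ s1, —a→ s2, —c→ s3
  s1 = 0 :: stopped
  s2 = a.0 | (0 + 0) | c.a.(0 | 0) :: —a→ s4, —c→ s5
  s3 = a.(a.0 | (0 + 0)) | a.(0 | 0) :: —a→ s5, —a→ s6
  s4 = 0 | (0 + 0) | c.a.(0 | 0) :: —c→ s7
  s5 = a.0 | (0 + 0) | a.(0 | 0) :: —a→ s7, —a→ s8
  s6 = a.(a.0 | (0 + 0)) | (0 | 0) :: —a→ s8
  s7 = 0 | (0 + 0) | a.(0 | 0) :: —a→ s9
  s8 = a.0 | (0 + 0) | (0 | 0) :: —a→ s9
  s9 = 0 | (0 + 0) | (0 | 0) :: stopped
LTS(Q): 9 reachable states
  t0 = a.(a.0 | (0 + 0)) | c.a.(0 | 0) :: —a→ t1, —c→ t2
  t1 = a.0 | (0 + 0) | c.a.(0 | 0) :: —a→ t3, —c→ t4
  t2 = a.(a.0 | (0 + 0)) | a.(0 | 0) :: —a→ t4, —a→ t5
  t3 = 0 | (0 + 0) | c.a.(0 | 0) :: —c→ t6
  t4 = a.0 | (0 + 0) | a.(0 | 0) :: —a→ t6, —a→ t7
  t5 = a.(a.0 | (0 + 0)) | (0 | 0) :: —a→ t7
  t6 = 0 | (0 + 0) | a.(0 | 0) :: —a→ t8
  t7 = a.0 | (0 + 0) | (0 | 0) :: —a→ t8
  t8 = 0 | (0 + 0) | (0 | 0) :: stopped
Partition-refinement fixed point:
  B0 = {s0}
  B1 = {s3, t2}
  B2 = {s5, s6, t4, t5}
  B3 = {s7, s8, t6, t7}
  B4 = {s1, s9, t8}
  B5 = {s2, t1}
  B6 = {s4, t3}
  B7 = {t0}
s0 ∈ B0, t0 ∈ B7 → different blocks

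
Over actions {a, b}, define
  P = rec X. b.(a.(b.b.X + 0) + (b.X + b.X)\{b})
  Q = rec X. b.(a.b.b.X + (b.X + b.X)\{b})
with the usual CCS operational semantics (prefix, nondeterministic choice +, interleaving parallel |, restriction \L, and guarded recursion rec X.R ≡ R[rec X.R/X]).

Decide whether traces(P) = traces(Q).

YES

Reachable graph of P (4 states):
  u0 = rec X. b.(a.(b.b.X + 0) + (b.X + b.X)\{b}) → -b-> u1
  u1 = a.(b.b.(rec X. b.(a.(b.b.X + 0) + (b.X + b.X)\{b})) + 0) + (b.(rec X. b.(a.(b.b.X + 0) + (b.X + b.X)\{b})) + b.(rec X. b.(a.(b.b.X + 0) + (b.X + b.X)\{b})))\{b} → -a-> u2
  u2 = b.b.(rec X. b.(a.(b.b.X + 0) + (b.X + b.X)\{b})) + 0 → -b-> u3
  u3 = b.(rec X. b.(a.(b.b.X + 0) + (b.X + b.X)\{b})) → -b-> u0
Reachable graph of Q (4 states):
  v0 = rec X. b.(a.b.b.X + (b.X + b.X)\{b}) → -b-> v1
  v1 = a.b.b.(rec X. b.(a.b.b.X + (b.X + b.X)\{b})) + (b.(rec X. b.(a.b.b.X + (b.X + b.X)\{b})) + b.(rec X. b.(a.b.b.X + (b.X + b.X)\{b})))\{b} → -a-> v2
  v2 = b.b.(rec X. b.(a.b.b.X + (b.X + b.X)\{b})) → -b-> v3
  v3 = b.(rec X. b.(a.b.b.X + (b.X + b.X)\{b})) → -b-> v0
Bisimilarity quotient blocks:
  B0 = {u0, v0}
  B1 = {u1, v1}
  B2 = {u2, v2}
  B3 = {u3, v3}
u0 ∈ B0, v0 ∈ B0 → same block
Bisimilar ⇒ trace-equivalent.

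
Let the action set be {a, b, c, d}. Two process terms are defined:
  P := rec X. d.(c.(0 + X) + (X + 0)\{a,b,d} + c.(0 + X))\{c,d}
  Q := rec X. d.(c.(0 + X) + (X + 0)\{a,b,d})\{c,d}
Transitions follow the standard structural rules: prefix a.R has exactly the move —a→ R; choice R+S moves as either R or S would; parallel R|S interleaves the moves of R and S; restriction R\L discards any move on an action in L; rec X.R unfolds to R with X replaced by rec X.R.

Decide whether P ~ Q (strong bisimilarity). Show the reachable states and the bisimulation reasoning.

P's transition system — 2 states:
  p0 = rec X. d.(c.(0 + X) + (X + 0)\{a,b,d} + c.(0 + X))\{c,d} :: =d=> p1
  p1 = (c.(0 + (rec X. d.(c.(0 + X) + (X + 0)\{a,b,d} + c.(0 + X))\{c,d})) + ((rec X. d.(c.(0 + X) + (X + 0)\{a,b,d} + c.(0 + X))\{c,d}) + 0)\{a,b,d} + c.(0 + (rec X. d.(c.(0 + X) + (X + 0)\{a,b,d} + c.(0 + X))\{c,d})))\{c,d} :: ·
Q's transition system — 2 states:
  q0 = rec X. d.(c.(0 + X) + (X + 0)\{a,b,d})\{c,d} :: =d=> q1
  q1 = (c.(0 + (rec X. d.(c.(0 + X) + (X + 0)\{a,b,d})\{c,d})) + ((rec X. d.(c.(0 + X) + (X + 0)\{a,b,d})\{c,d}) + 0)\{a,b,d})\{c,d} :: ·
Partition-refinement fixed point:
  B0 = {p0, q0}
  B1 = {p1, q1}
p0 ∈ B0, q0 ∈ B0 → same block

P ~ Q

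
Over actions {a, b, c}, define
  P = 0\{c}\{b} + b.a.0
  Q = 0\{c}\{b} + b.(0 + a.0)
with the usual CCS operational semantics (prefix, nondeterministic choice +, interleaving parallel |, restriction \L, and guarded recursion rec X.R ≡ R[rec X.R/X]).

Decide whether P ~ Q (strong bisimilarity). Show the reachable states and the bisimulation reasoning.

YES

Reachable graph of P (3 states):
  s0 = 0\{c}\{b} + b.a.0 → —b→ s1
  s1 = a.0 → —a→ s2
  s2 = 0 → ·
Reachable graph of Q (3 states):
  t0 = 0\{c}\{b} + b.(0 + a.0) → —b→ t1
  t1 = 0 + a.0 → —a→ t2
  t2 = 0 → ·
Coarsest stable partition (strong bisimilarity classes):
  B0 = {s0, t0}
  B1 = {s1, t1}
  B2 = {s2, t2}
s0 ∈ B0, t0 ∈ B0 → same block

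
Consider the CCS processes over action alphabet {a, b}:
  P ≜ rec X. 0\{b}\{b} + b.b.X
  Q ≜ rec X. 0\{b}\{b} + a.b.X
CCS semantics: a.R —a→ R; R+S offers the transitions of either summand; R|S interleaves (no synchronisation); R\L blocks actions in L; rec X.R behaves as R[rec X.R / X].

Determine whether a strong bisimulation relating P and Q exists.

NO

LTS(P): 2 reachable states
  m0 = rec X. 0\{b}\{b} + b.b.X :: —b→ m1
  m1 = b.(rec X. 0\{b}\{b} + b.b.X) :: —b→ m0
LTS(Q): 2 reachable states
  n0 = rec X. 0\{b}\{b} + a.b.X :: —a→ n1
  n1 = b.(rec X. 0\{b}\{b} + a.b.X) :: —b→ n0
Bisimilarity quotient blocks:
  B0 = {m0, m1}
  B1 = {n0}
  B2 = {n1}
m0 ∈ B0, n0 ∈ B1 → different blocks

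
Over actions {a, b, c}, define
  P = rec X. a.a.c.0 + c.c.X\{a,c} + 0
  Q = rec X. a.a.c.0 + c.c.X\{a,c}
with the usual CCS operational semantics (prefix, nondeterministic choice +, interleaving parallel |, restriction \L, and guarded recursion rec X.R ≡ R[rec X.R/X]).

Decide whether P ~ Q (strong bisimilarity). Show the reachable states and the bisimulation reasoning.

P's transition system — 6 states:
  u0 = rec X. a.a.c.0 + c.c.X\{a,c} + 0 | —a→ u1, —c→ u2
  u1 = a.c.0 | —a→ u3
  u2 = c.(rec X. a.a.c.0 + c.c.X\{a,c} + 0)\{a,c} | —c→ u4
  u3 = c.0 | —c→ u5
  u4 = (rec X. a.a.c.0 + c.c.X\{a,c} + 0)\{a,c} | stopped
  u5 = 0 | stopped
Q's transition system — 6 states:
  v0 = rec X. a.a.c.0 + c.c.X\{a,c} | —a→ v1, —c→ v2
  v1 = a.c.0 | —a→ v3
  v2 = c.(rec X. a.a.c.0 + c.c.X\{a,c})\{a,c} | —c→ v4
  v3 = c.0 | —c→ v5
  v4 = (rec X. a.a.c.0 + c.c.X\{a,c})\{a,c} | stopped
  v5 = 0 | stopped
Bisimilarity quotient blocks:
  B0 = {u0, v0}
  B1 = {u1, v1}
  B2 = {u2, u3, v2, v3}
  B3 = {u4, u5, v4, v5}
u0 ∈ B0, v0 ∈ B0 → same block

YES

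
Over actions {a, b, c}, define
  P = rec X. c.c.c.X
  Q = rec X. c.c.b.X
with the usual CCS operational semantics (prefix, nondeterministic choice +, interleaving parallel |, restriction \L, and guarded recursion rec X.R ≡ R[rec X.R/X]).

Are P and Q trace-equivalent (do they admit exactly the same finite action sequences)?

Reachable graph of P (3 states):
  s0 = rec X. c.c.c.X | --c--▸ s1
  s1 = c.c.(rec X. c.c.c.X) | --c--▸ s2
  s2 = c.(rec X. c.c.c.X) | --c--▸ s0
Reachable graph of Q (3 states):
  t0 = rec X. c.c.b.X | --c--▸ t1
  t1 = c.b.(rec X. c.c.b.X) | --c--▸ t2
  t2 = b.(rec X. c.c.b.X) | --b--▸ t0
Executing ccc from P (initial set {s0}):
  step 1 (c): {s1}
  step 2 (c): {s2}
  step 3 (c): {s0}
  — P admits the full trace.
Executing ccc from Q (initial set {t0}):
  step 1 (c): {t1}
  step 2 (c): {t2}
  step 3 (c): ∅ (Q stuck)

trace-distinct — witness ⟨ccc⟩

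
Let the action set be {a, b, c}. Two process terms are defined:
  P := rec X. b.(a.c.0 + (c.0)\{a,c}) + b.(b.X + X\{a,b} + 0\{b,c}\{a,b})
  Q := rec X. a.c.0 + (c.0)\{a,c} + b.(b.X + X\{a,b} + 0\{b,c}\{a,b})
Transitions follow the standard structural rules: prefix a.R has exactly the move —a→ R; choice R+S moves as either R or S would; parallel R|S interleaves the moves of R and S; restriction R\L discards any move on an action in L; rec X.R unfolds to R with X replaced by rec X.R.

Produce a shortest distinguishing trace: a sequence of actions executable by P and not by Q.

P's transition system — 5 states:
  p0 = rec X. b.(a.c.0 + (c.0)\{a,c}) + b.(b.X + X\{a,b} + 0\{b,c}\{a,b}) | -b-> p1, -b-> p2
  p1 = a.c.0 + (c.0)\{a,c} | -a-> p3
  p2 = b.(rec X. b.(a.c.0 + (c.0)\{a,c}) + b.(b.X + X\{a,b} + 0\{b,c}\{a,b})) + (rec X. b.(a.c.0 + (c.0)\{a,c}) + b.(b.X + X\{a,b} + 0\{b,c}\{a,b}))\{a,b} + 0\{b,c}\{a,b} | -b-> p0
  p3 = c.0 | -c-> p4
  p4 = 0 | ∅
Q's transition system — 4 states:
  q0 = rec X. a.c.0 + (c.0)\{a,c} + b.(b.X + X\{a,b} + 0\{b,c}\{a,b}) | -a-> q1, -b-> q2
  q1 = c.0 | -c-> q3
  q2 = b.(rec X. a.c.0 + (c.0)\{a,c} + b.(b.X + X\{a,b} + 0\{b,c}\{a,b})) + (rec X. a.c.0 + (c.0)\{a,c} + b.(b.X + X\{a,b} + 0\{b,c}\{a,b}))\{a,b} + 0\{b,c}\{a,b} | -b-> q0
  q3 = 0 | ∅
Executing ba from P (initial set {p0}):
  after b @ step 1: {p1, p2}
  after a @ step 2: {p3}
  P completes σ.
Executing ba from Q (initial set {q0}):
  after b @ step 1: {q2}
  after a @ step 2: ∅  — Q cannot continue

ba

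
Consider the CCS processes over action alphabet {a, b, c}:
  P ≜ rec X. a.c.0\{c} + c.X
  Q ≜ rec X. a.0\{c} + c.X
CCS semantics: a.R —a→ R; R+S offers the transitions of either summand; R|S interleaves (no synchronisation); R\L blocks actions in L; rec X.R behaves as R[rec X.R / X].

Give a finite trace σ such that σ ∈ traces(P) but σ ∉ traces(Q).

P's transition system — 3 states:
  s0 = rec X. a.c.0\{c} + c.X | --a--▸ s1, --c--▸ s0
  s1 = c.0\{c} | --c--▸ s2
  s2 = 0\{c} | deadlocked
Q's transition system — 2 states:
  t0 = rec X. a.0\{c} + c.X | --a--▸ t1, --c--▸ t0
  t1 = 0\{c} | deadlocked
Run σ = ⟨ac⟩ on P: start {s0}
  step 1 (a): {s1}
  step 2 (c): {s2}
  — P admits the full trace.
Run σ = ⟨ac⟩ on Q: start {t0}
  step 1 (a): {t1}
  step 2 (c): ∅  — Q cannot continue

ac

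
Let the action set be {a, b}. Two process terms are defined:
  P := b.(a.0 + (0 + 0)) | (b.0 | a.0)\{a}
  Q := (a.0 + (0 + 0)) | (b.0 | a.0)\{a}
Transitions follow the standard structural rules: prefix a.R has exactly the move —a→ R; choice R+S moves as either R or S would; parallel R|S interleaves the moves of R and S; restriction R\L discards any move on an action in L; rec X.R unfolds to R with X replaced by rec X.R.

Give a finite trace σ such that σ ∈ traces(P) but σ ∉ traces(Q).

bb

LTS(P): 6 reachable states
  p0 = b.(a.0 + (0 + 0)) | (b.0 | a.0)\{a} :: -b-> p1, -b-> p2
  p1 = (a.0 + (0 + 0)) | (b.0 | a.0)\{a} :: -a-> p3, -b-> p4
  p2 = b.(a.0 + (0 + 0)) | (0 | a.0)\{a} :: -b-> p4
  p3 = 0 | (b.0 | a.0)\{a} :: -b-> p5
  p4 = (a.0 + (0 + 0)) | (0 | a.0)\{a} :: -a-> p5
  p5 = 0 | (0 | a.0)\{a} :: (no moves)
LTS(Q): 4 reachable states
  q0 = (a.0 + (0 + 0)) | (b.0 | a.0)\{a} :: -a-> q1, -b-> q2
  q1 = 0 | (b.0 | a.0)\{a} :: -b-> q3
  q2 = (a.0 + (0 + 0)) | (0 | a.0)\{a} :: -a-> q3
  q3 = 0 | (0 | a.0)\{a} :: (no moves)
Executing bb from P (initial set {p0}):
  after b @ step 1: {p1, p2}
  after b @ step 2: {p4}
  ✓ P
Executing bb from Q (initial set {q0}):
  after b @ step 1: {q2}
  after b @ step 2: ∅  — Q cannot continue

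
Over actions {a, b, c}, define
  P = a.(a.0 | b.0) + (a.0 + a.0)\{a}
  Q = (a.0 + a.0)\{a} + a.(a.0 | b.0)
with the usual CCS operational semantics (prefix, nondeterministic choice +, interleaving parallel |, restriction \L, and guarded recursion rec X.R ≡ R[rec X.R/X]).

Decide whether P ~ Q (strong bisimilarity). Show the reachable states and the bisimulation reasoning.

P ~ Q

LTS(P): 5 reachable states
  p0 = a.(a.0 | b.0) + (a.0 + a.0)\{a} ⊢ --a--▸ p1
  p1 = a.0 | b.0 ⊢ --a--▸ p2, --b--▸ p3
  p2 = 0 | b.0 ⊢ --b--▸ p4
  p3 = a.0 | 0 ⊢ --a--▸ p4
  p4 = 0 | 0 ⊢ (no moves)
LTS(Q): 5 reachable states
  q0 = (a.0 + a.0)\{a} + a.(a.0 | b.0) ⊢ --a--▸ q1
  q1 = a.0 | b.0 ⊢ --a--▸ q2, --b--▸ q3
  q2 = 0 | b.0 ⊢ --b--▸ q4
  q3 = a.0 | 0 ⊢ --a--▸ q4
  q4 = 0 | 0 ⊢ (no moves)
Partition-refinement fixed point:
  B0 = {p0, q0}
  B1 = {p1, q1}
  B2 = {p2, q2}
  B3 = {p4, q4}
  B4 = {p3, q3}
p0 ∈ B0, q0 ∈ B0 → same block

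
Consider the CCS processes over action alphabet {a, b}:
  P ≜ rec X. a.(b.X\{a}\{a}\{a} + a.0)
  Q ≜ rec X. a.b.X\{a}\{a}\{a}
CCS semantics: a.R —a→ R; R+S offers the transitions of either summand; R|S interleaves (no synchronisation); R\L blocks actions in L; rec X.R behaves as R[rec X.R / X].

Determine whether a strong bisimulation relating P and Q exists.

Reachable graph of P (4 states):
  s0 = rec X. a.(b.X\{a}\{a}\{a} + a.0) → -a-> s1
  s1 = b.(rec X. a.(b.X\{a}\{a}\{a} + a.0))\{a}\{a}\{a} + a.0 → -a-> s2, -b-> s3
  s2 = 0 → stopped
  s3 = (rec X. a.(b.X\{a}\{a}\{a} + a.0))\{a}\{a}\{a} → stopped
Reachable graph of Q (3 states):
  t0 = rec X. a.b.X\{a}\{a}\{a} → -a-> t1
  t1 = b.(rec X. a.b.X\{a}\{a}\{a})\{a}\{a}\{a} → -b-> t2
  t2 = (rec X. a.b.X\{a}\{a}\{a})\{a}\{a}\{a} → stopped
Partition-refinement fixed point:
  B0 = {s0}
  B1 = {s1}
  B2 = {s2, s3, t2}
  B3 = {t0}
  B4 = {t1}
s0 ∈ B0, t0 ∈ B3 → different blocks

not bisimilar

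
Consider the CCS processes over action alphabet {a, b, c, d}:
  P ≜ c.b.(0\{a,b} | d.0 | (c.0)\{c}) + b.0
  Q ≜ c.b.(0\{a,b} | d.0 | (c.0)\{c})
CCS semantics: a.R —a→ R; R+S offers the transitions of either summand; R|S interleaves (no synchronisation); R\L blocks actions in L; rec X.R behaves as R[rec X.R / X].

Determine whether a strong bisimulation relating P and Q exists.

P's transition system — 5 states:
  m0 = c.b.(0\{a,b} | d.0 | (c.0)\{c}) + b.0 has moves =b=> m1, =c=> m2
  m1 = 0 has moves (no moves)
  m2 = b.(0\{a,b} | d.0 | (c.0)\{c}) has moves =b=> m3
  m3 = 0\{a,b} | d.0 | (c.0)\{c} has moves =d=> m4
  m4 = 0\{a,b} | 0 | (c.0)\{c} has moves (no moves)
Q's transition system — 4 states:
  n0 = c.b.(0\{a,b} | d.0 | (c.0)\{c}) has moves =c=> n1
  n1 = b.(0\{a,b} | d.0 | (c.0)\{c}) has moves =b=> n2
  n2 = 0\{a,b} | d.0 | (c.0)\{c} has moves =d=> n3
  n3 = 0\{a,b} | 0 | (c.0)\{c} has moves (no moves)
Bisimilarity quotient blocks:
  B0 = {m0}
  B1 = {m2, n1}
  B2 = {m3, n2}
  B3 = {m1, m4, n3}
  B4 = {n0}
m0 ∈ B0, n0 ∈ B4 → different blocks

NO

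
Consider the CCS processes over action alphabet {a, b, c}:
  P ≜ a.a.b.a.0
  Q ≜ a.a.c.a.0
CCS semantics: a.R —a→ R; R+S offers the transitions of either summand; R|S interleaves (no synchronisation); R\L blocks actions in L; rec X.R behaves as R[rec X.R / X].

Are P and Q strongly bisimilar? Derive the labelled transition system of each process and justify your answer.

NO

Reachable graph of P (5 states):
  p0 = a.a.b.a.0 ⊢ =a=> p1
  p1 = a.b.a.0 ⊢ =a=> p2
  p2 = b.a.0 ⊢ =b=> p3
  p3 = a.0 ⊢ =a=> p4
  p4 = 0 ⊢ stopped
Reachable graph of Q (5 states):
  q0 = a.a.c.a.0 ⊢ =a=> q1
  q1 = a.c.a.0 ⊢ =a=> q2
  q2 = c.a.0 ⊢ =c=> q3
  q3 = a.0 ⊢ =a=> q4
  q4 = 0 ⊢ stopped
Bisimilarity quotient blocks:
  B0 = {p0}
  B1 = {p1}
  B2 = {p2}
  B3 = {p3, q3}
  B4 = {p4, q4}
  B5 = {q0}
  B6 = {q1}
  B7 = {q2}
p0 ∈ B0, q0 ∈ B5 → different blocks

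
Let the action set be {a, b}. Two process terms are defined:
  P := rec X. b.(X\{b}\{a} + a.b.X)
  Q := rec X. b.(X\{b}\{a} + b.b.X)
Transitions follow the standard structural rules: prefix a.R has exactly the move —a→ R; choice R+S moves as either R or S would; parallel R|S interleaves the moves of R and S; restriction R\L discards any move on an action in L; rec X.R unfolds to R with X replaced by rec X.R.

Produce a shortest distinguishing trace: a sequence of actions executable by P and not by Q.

ba

Reachable graph of P (3 states):
  u0 = rec X. b.(X\{b}\{a} + a.b.X) has moves -b-> u1
  u1 = (rec X. b.(X\{b}\{a} + a.b.X))\{b}\{a} + a.b.(rec X. b.(X\{b}\{a} + a.b.X)) has moves -a-> u2
  u2 = b.(rec X. b.(X\{b}\{a} + a.b.X)) has moves -b-> u0
Reachable graph of Q (3 states):
  v0 = rec X. b.(X\{b}\{a} + b.b.X) has moves -b-> v1
  v1 = (rec X. b.(X\{b}\{a} + b.b.X))\{b}\{a} + b.b.(rec X. b.(X\{b}\{a} + b.b.X)) has moves -b-> v2
  v2 = b.(rec X. b.(X\{b}\{a} + b.b.X)) has moves -b-> v0
Run σ = ⟨ba⟩ on P: start {u0}
  after b @ step 1: {u1}
  after a @ step 2: {u2}
  ✓ P
Run σ = ⟨ba⟩ on Q: start {v0}
  after b @ step 1: {v1}
  after a @ step 2: ∅  — Q cannot continue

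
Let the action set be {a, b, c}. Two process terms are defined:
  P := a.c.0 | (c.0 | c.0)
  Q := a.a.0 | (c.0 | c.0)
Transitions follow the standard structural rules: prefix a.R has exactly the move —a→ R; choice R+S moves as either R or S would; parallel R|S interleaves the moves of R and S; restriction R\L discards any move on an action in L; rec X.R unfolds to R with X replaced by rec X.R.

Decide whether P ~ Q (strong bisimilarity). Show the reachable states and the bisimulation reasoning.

Reachable graph of P (12 states):
  m0 = a.c.0 | (c.0 | c.0) has moves —a→ m1, —c→ m2, —c→ m3
  m1 = c.0 | (c.0 | c.0) has moves —c→ m4, —c→ m5, —c→ m6
  m2 = a.c.0 | (0 | c.0) has moves —a→ m5, —c→ m7
  m3 = a.c.0 | (c.0 | 0) has moves —a→ m6, —c→ m7
  m4 = 0 | (c.0 | c.0) has moves —c→ m8, —c→ m9
  m5 = c.0 | (0 | c.0) has moves —c→ m10, —c→ m8
  m6 = c.0 | (c.0 | 0) has moves —c→ m10, —c→ m9
  m7 = a.c.0 | (0 | 0) has moves —a→ m10
  m8 = 0 | (0 | c.0) has moves —c→ m11
  m9 = 0 | (c.0 | 0) has moves —c→ m11
  m10 = c.0 | (0 | 0) has moves —c→ m11
  m11 = 0 | (0 | 0) has moves deadlocked
Reachable graph of Q (12 states):
  n0 = a.a.0 | (c.0 | c.0) has moves —a→ n1, —c→ n2, —c→ n3
  n1 = a.0 | (c.0 | c.0) has moves —a→ n4, —c→ n5, —c→ n6
  n2 = a.a.0 | (0 | c.0) has moves —a→ n5, —c→ n7
  n3 = a.a.0 | (c.0 | 0) has moves —a→ n6, —c→ n7
  n4 = 0 | (c.0 | c.0) has moves —c→ n8, —c→ n9
  n5 = a.0 | (0 | c.0) has moves —a→ n8, —c→ n10
  n6 = a.0 | (c.0 | 0) has moves —a→ n9, —c→ n10
  n7 = a.a.0 | (0 | 0) has moves —a→ n10
  n8 = 0 | (0 | c.0) has moves —c→ n11
  n9 = 0 | (c.0 | 0) has moves —c→ n11
  n10 = a.0 | (0 | 0) has moves —a→ n11
  n11 = 0 | (0 | 0) has moves deadlocked
Coarsest stable partition (strong bisimilarity classes):
  B0 = {m0}
  B1 = {m2, m3}
  B2 = {m7}
  B3 = {m10, m8, m9, n8, n9}
  B4 = {m11, n11}
  B5 = {m4, m5, m6, n4}
  B6 = {m1}
  B7 = {n0}
  B8 = {n2, n3}
  B9 = {n5, n6}
  B10 = {n10}
  B11 = {n7}
  B12 = {n1}
m0 ∈ B0, n0 ∈ B7 → different blocks

NO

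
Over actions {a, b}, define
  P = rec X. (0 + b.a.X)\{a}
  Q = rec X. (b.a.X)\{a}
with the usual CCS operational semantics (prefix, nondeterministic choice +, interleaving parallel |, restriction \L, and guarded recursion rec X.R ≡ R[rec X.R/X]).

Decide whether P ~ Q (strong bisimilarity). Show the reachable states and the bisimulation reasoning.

Reachable graph of P (2 states):
  m0 = rec X. (0 + b.a.X)\{a} | --b--▸ m1
  m1 = (a.(rec X. (0 + b.a.X)\{a}))\{a} | (no moves)
Reachable graph of Q (2 states):
  n0 = rec X. (b.a.X)\{a} | --b--▸ n1
  n1 = (a.(rec X. (b.a.X)\{a}))\{a} | (no moves)
Coarsest stable partition (strong bisimilarity classes):
  B0 = {m0, n0}
  B1 = {m1, n1}
m0 ∈ B0, n0 ∈ B0 → same block

YES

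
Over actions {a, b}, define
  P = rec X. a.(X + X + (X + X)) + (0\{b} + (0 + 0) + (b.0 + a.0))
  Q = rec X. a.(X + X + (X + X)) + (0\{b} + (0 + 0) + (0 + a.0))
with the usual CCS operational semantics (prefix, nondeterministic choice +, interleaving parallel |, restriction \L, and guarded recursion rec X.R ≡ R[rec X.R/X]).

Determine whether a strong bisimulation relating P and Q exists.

not bisimilar

Reachable graph of P (3 states):
  p0 = rec X. a.(X + X + (X + X)) + (0\{b} + (0 + 0) + (b.0 + a.0)) ⊢ —a→ p1, —a→ p2, —b→ p2
  p1 = (rec X. a.(X + X + (X + X)) + (0\{b} + (0 + 0) + (b.0 + a.0))) + (rec X. a.(X + X + (X + X)) + (0\{b} + (0 + 0) + (b.0 + a.0))) + ((rec X. a.(X + X + (X + X)) + (0\{b} + (0 + 0) + (b.0 + a.0))) + (rec X. a.(X + X + (X + X)) + (0\{b} + (0 + 0) + (b.0 + a.0)))) ⊢ —a→ p1, —a→ p2, —b→ p2
  p2 = 0 ⊢ deadlocked
Reachable graph of Q (3 states):
  q0 = rec X. a.(X + X + (X + X)) + (0\{b} + (0 + 0) + (0 + a.0)) ⊢ —a→ q1, —a→ q2
  q1 = (rec X. a.(X + X + (X + X)) + (0\{b} + (0 + 0) + (0 + a.0))) + (rec X. a.(X + X + (X + X)) + (0\{b} + (0 + 0) + (0 + a.0))) + ((rec X. a.(X + X + (X + X)) + (0\{b} + (0 + 0) + (0 + a.0))) + (rec X. a.(X + X + (X + X)) + (0\{b} + (0 + 0) + (0 + a.0)))) ⊢ —a→ q1, —a→ q2
  q2 = 0 ⊢ deadlocked
Coarsest stable partition (strong bisimilarity classes):
  B0 = {p0, p1}
  B1 = {p2, q2}
  B2 = {q0, q1}
p0 ∈ B0, q0 ∈ B2 → different blocks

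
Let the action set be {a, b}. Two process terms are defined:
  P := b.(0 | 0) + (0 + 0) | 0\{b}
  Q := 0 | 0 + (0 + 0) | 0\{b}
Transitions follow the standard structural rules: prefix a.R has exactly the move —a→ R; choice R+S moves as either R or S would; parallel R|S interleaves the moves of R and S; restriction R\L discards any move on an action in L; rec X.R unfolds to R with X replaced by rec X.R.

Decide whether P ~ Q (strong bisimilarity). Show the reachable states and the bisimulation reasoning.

P ≁ Q

Reachable graph of P (2 states):
  p0 = b.(0 | 0) + (0 + 0) | 0\{b} → ··b··> p1
  p1 = 0 | 0 → deadlocked
Reachable graph of Q (1 states):
  q0 = 0 | 0 + (0 + 0) | 0\{b} → deadlocked
Partition-refinement fixed point:
  B0 = {p0}
  B1 = {p1, q0}
p0 ∈ B0, q0 ∈ B1 → different blocks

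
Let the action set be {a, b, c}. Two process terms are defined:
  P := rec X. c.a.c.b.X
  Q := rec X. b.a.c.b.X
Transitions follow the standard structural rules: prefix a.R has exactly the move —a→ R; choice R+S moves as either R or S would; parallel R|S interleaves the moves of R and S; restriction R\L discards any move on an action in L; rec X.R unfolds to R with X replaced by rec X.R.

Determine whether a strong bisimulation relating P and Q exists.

P's transition system — 4 states:
  m0 = rec X. c.a.c.b.X ⊢ --c--▸ m1
  m1 = a.c.b.(rec X. c.a.c.b.X) ⊢ --a--▸ m2
  m2 = c.b.(rec X. c.a.c.b.X) ⊢ --c--▸ m3
  m3 = b.(rec X. c.a.c.b.X) ⊢ --b--▸ m0
Q's transition system — 4 states:
  n0 = rec X. b.a.c.b.X ⊢ --b--▸ n1
  n1 = a.c.b.(rec X. b.a.c.b.X) ⊢ --a--▸ n2
  n2 = c.b.(rec X. b.a.c.b.X) ⊢ --c--▸ n3
  n3 = b.(rec X. b.a.c.b.X) ⊢ --b--▸ n0
Bisimilarity quotient blocks:
  B0 = {m0}
  B1 = {m1}
  B2 = {m2}
  B3 = {m3}
  B4 = {n0}
  B5 = {n1}
  B6 = {n2}
  B7 = {n3}
m0 ∈ B0, n0 ∈ B4 → different blocks

not bisimilar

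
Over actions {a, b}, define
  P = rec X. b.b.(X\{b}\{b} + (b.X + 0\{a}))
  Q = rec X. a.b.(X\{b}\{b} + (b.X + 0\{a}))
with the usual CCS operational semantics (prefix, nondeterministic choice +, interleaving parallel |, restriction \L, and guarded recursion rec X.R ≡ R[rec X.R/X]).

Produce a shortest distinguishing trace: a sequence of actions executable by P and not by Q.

b

LTS(P): 3 reachable states
  m0 = rec X. b.b.(X\{b}\{b} + (b.X + 0\{a})) :: --b--▸ m1
  m1 = b.((rec X. b.b.(X\{b}\{b} + (b.X + 0\{a})))\{b}\{b} + (b.(rec X. b.b.(X\{b}\{b} + (b.X + 0\{a}))) + 0\{a})) :: --b--▸ m2
  m2 = (rec X. b.b.(X\{b}\{b} + (b.X + 0\{a})))\{b}\{b} + (b.(rec X. b.b.(X\{b}\{b} + (b.X + 0\{a}))) + 0\{a}) :: --b--▸ m0
LTS(Q): 4 reachable states
  n0 = rec X. a.b.(X\{b}\{b} + (b.X + 0\{a})) :: --a--▸ n1
  n1 = b.((rec X. a.b.(X\{b}\{b} + (b.X + 0\{a})))\{b}\{b} + (b.(rec X. a.b.(X\{b}\{b} + (b.X + 0\{a}))) + 0\{a})) :: --b--▸ n2
  n2 = (rec X. a.b.(X\{b}\{b} + (b.X + 0\{a})))\{b}\{b} + (b.(rec X. a.b.(X\{b}\{b} + (b.X + 0\{a}))) + 0\{a}) :: --a--▸ n3, --b--▸ n0
  n3 = (b.((rec X. a.b.(X\{b}\{b} + (b.X + 0\{a})))\{b}\{b} + (b.(rec X. a.b.(X\{b}\{b} + (b.X + 0\{a}))) + 0\{a})))\{b}\{b} :: ∅
Run σ = ⟨b⟩ on P: start {m0}
  [1] b ⇒ {m1}
  — P admits the full trace.
Run σ = ⟨b⟩ on Q: start {n0}
  [1] b ⇒ ∅  — Q cannot continue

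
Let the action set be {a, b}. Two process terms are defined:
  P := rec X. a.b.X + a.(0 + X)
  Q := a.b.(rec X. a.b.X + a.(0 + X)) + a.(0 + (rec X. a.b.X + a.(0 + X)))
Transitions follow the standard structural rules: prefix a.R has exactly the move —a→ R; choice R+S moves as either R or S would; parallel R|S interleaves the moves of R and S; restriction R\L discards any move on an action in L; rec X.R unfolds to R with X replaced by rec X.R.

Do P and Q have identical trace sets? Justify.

YES

P's transition system — 3 states:
  m0 = rec X. a.b.X + a.(0 + X) ⊢ =a=> m1, =a=> m2
  m1 = 0 + (rec X. a.b.X + a.(0 + X)) ⊢ =a=> m1, =a=> m2
  m2 = b.(rec X. a.b.X + a.(0 + X)) ⊢ =b=> m0
Q's transition system — 4 states:
  n0 = a.b.(rec X. a.b.X + a.(0 + X)) + a.(0 + (rec X. a.b.X + a.(0 + X))) ⊢ =a=> n1, =a=> n2
  n1 = 0 + (rec X. a.b.X + a.(0 + X)) ⊢ =a=> n1, =a=> n2
  n2 = b.(rec X. a.b.X + a.(0 + X)) ⊢ =b=> n3
  n3 = rec X. a.b.X + a.(0 + X) ⊢ =a=> n1, =a=> n2
Coarsest stable partition (strong bisimilarity classes):
  B0 = {m0, m1, n0, n1, n3}
  B1 = {m2, n2}
m0 ∈ B0, n0 ∈ B0 → same block
Bisimilar ⇒ trace-equivalent.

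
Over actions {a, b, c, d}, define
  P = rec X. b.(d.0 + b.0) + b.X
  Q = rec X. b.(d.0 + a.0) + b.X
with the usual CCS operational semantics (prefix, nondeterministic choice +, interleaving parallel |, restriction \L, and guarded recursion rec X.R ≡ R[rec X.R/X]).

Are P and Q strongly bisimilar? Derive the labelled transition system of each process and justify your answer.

Reachable graph of P (3 states):
  u0 = rec X. b.(d.0 + b.0) + b.X :: --b--▸ u0, --b--▸ u1
  u1 = d.0 + b.0 :: --b--▸ u2, --d--▸ u2
  u2 = 0 :: stopped
Reachable graph of Q (3 states):
  v0 = rec X. b.(d.0 + a.0) + b.X :: --b--▸ v0, --b--▸ v1
  v1 = d.0 + a.0 :: --a--▸ v2, --d--▸ v2
  v2 = 0 :: stopped
Coarsest stable partition (strong bisimilarity classes):
  B0 = {u0}
  B1 = {u1}
  B2 = {u2, v2}
  B3 = {v0}
  B4 = {v1}
u0 ∈ B0, v0 ∈ B3 → different blocks

P ≁ Q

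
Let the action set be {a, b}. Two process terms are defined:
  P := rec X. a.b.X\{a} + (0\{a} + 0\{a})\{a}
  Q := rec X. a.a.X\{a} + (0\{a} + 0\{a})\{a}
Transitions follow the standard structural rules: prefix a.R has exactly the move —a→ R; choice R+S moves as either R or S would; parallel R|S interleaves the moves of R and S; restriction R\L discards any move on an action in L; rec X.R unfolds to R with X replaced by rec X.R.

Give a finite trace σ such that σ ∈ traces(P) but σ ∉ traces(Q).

Reachable graph of P (3 states):
  m0 = rec X. a.b.X\{a} + (0\{a} + 0\{a})\{a} :: =a=> m1
  m1 = b.(rec X. a.b.X\{a} + (0\{a} + 0\{a})\{a})\{a} :: =b=> m2
  m2 = (rec X. a.b.X\{a} + (0\{a} + 0\{a})\{a})\{a} :: ·
Reachable graph of Q (3 states):
  n0 = rec X. a.a.X\{a} + (0\{a} + 0\{a})\{a} :: =a=> n1
  n1 = a.(rec X. a.a.X\{a} + (0\{a} + 0\{a})\{a})\{a} :: =a=> n2
  n2 = (rec X. a.a.X\{a} + (0\{a} + 0\{a})\{a})\{a} :: ·
Run σ = ⟨ab⟩ on P: start {m0}
  [1] a ⇒ {m1}
  [2] b ⇒ {m2}
  — P admits the full trace.
Run σ = ⟨ab⟩ on Q: start {n0}
  [1] a ⇒ {n1}
  [2] b ⇒ no successor for Q

ab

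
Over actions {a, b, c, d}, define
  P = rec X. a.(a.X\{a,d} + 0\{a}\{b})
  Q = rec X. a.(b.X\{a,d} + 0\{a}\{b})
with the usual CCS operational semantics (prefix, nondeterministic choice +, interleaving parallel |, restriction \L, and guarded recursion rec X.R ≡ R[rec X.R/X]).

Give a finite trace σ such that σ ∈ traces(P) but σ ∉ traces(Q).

aa

P's transition system — 3 states:
  u0 = rec X. a.(a.X\{a,d} + 0\{a}\{b}) has moves --a--▸ u1
  u1 = a.(rec X. a.(a.X\{a,d} + 0\{a}\{b}))\{a,d} + 0\{a}\{b} has moves --a--▸ u2
  u2 = (rec X. a.(a.X\{a,d} + 0\{a}\{b}))\{a,d} has moves deadlocked
Q's transition system — 3 states:
  v0 = rec X. a.(b.X\{a,d} + 0\{a}\{b}) has moves --a--▸ v1
  v1 = b.(rec X. a.(b.X\{a,d} + 0\{a}\{b}))\{a,d} + 0\{a}\{b} has moves --b--▸ v2
  v2 = (rec X. a.(b.X\{a,d} + 0\{a}\{b}))\{a,d} has moves deadlocked
Run σ = ⟨aa⟩ on P: start {u0}
  [1] a ⇒ {u1}
  [2] a ⇒ {u2}
  P completes σ.
Run σ = ⟨aa⟩ on Q: start {v0}
  [1] a ⇒ {v1}
  [2] a ⇒ no successor for Q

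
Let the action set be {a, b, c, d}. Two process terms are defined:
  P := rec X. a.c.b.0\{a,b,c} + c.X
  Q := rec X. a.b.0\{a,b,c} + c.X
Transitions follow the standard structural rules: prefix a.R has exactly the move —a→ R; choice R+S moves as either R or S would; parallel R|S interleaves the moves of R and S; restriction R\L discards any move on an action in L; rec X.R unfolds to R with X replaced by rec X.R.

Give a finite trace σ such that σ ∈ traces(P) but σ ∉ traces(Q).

ac

P's transition system — 4 states:
  m0 = rec X. a.c.b.0\{a,b,c} + c.X → —a→ m1, —c→ m0
  m1 = c.b.0\{a,b,c} → —c→ m2
  m2 = b.0\{a,b,c} → —b→ m3
  m3 = 0\{a,b,c} → deadlocked
Q's transition system — 3 states:
  n0 = rec X. a.b.0\{a,b,c} + c.X → —a→ n1, —c→ n0
  n1 = b.0\{a,b,c} → —b→ n2
  n2 = 0\{a,b,c} → deadlocked
Executing ac from P (initial set {m0}):
  step 1 (a): {m1}
  step 2 (c): {m2}
  P completes σ.
Executing ac from Q (initial set {n0}):
  step 1 (a): {n1}
  step 2 (c): no successor for Q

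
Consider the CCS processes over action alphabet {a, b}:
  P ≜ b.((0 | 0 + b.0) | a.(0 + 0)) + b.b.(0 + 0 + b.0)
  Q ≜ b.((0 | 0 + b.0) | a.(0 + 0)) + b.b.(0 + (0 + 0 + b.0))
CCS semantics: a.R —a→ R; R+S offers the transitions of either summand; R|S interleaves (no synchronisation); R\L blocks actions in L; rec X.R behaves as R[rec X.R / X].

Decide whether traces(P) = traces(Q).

trace-equivalent

Reachable graph of P (8 states):
  u0 = b.((0 | 0 + b.0) | a.(0 + 0)) + b.b.(0 + 0 + b.0) ⊢ =b=> u1, =b=> u2
  u1 = (0 | 0 + b.0) | a.(0 + 0) ⊢ =a=> u3, =b=> u4
  u2 = b.(0 + 0 + b.0) ⊢ =b=> u5
  u3 = (0 | 0 + b.0) | (0 + 0) ⊢ =b=> u6
  u4 = 0 | a.(0 + 0) ⊢ =a=> u6
  u5 = 0 + 0 + b.0 ⊢ =b=> u7
  u6 = 0 | (0 + 0) ⊢ (no moves)
  u7 = 0 ⊢ (no moves)
Reachable graph of Q (8 states):
  v0 = b.((0 | 0 + b.0) | a.(0 + 0)) + b.b.(0 + (0 + 0 + b.0)) ⊢ =b=> v1, =b=> v2
  v1 = (0 | 0 + b.0) | a.(0 + 0) ⊢ =a=> v3, =b=> v4
  v2 = b.(0 + (0 + 0 + b.0)) ⊢ =b=> v5
  v3 = (0 | 0 + b.0) | (0 + 0) ⊢ =b=> v6
  v4 = 0 | a.(0 + 0) ⊢ =a=> v6
  v5 = 0 + (0 + 0 + b.0) ⊢ =b=> v7
  v6 = 0 | (0 + 0) ⊢ (no moves)
  v7 = 0 ⊢ (no moves)
Bisimilarity quotient blocks:
  B0 = {u0, v0}
  B1 = {u1, v1}
  B2 = {u3, u5, v3, v5}
  B3 = {u6, u7, v6, v7}
  B4 = {u4, v4}
  B5 = {u2, v2}
u0 ∈ B0, v0 ∈ B0 → same block
Bisimilar ⇒ trace-equivalent.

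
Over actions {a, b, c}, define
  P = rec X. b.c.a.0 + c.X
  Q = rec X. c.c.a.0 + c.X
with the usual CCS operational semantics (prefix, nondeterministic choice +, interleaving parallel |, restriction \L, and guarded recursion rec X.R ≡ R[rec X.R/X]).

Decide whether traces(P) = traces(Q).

P's transition system — 4 states:
  s0 = rec X. b.c.a.0 + c.X ⊢ ··b··> s1, ··c··> s0
  s1 = c.a.0 ⊢ ··c··> s2
  s2 = a.0 ⊢ ··a··> s3
  s3 = 0 ⊢ ·
Q's transition system — 4 states:
  t0 = rec X. c.c.a.0 + c.X ⊢ ··c··> t0, ··c··> t1
  t1 = c.a.0 ⊢ ··c··> t2
  t2 = a.0 ⊢ ··a··> t3
  t3 = 0 ⊢ ·
Run σ = ⟨b⟩ on P: start {s0}
  [1] b ⇒ {s1}
  — P admits the full trace.
Run σ = ⟨b⟩ on Q: start {t0}
  [1] b ⇒ ∅  — Q cannot continue

traces(P) ≠ traces(Q) — witness ⟨b⟩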